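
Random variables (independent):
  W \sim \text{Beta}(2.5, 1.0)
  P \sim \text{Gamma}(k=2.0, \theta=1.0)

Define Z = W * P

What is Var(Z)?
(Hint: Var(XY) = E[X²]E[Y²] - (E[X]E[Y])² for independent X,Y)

Var(XY) = E[X²]E[Y²] - (E[X]E[Y])²
E[W] = 0.71428571, Var(W) = 0.045351474
E[P] = 2, Var(P) = 2
E[W²] = 0.045351474 + 0.71428571² = 0.55555556
E[P²] = 2 + 2² = 6
Var(Z) = 0.55555556*6 - (0.71428571*2)²
= 3.3333333 - 2.0408163 = 1.292517

1.292517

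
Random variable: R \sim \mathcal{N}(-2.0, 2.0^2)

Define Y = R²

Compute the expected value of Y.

Using E[X²] = Var(X) + (E[X])²:
E[R] = -2
Var(R) = 2.0^2 = 4
E[R²] = 4 + (-2)² = 4 + 4 = 8

8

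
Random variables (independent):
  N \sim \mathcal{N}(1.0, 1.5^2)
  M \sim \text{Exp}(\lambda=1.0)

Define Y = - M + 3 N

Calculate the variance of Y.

For independent RVs: Var(aX + bY) = a²Var(X) + b²Var(Y)
Var(N) = 2.25
Var(M) = 1
Var(Y) = 3²*2.25 + (-1)²*1
= 9*2.25 + 1*1 = 21.25

21.25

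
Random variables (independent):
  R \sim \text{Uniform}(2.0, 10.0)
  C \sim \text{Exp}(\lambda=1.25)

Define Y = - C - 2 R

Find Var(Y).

For independent RVs: Var(aX + bY) = a²Var(X) + b²Var(Y)
Var(R) = 5.3333333
Var(C) = 0.64
Var(Y) = (-2)²*5.3333333 + (-1)²*0.64
= 4*5.3333333 + 1*0.64 = 21.973333

21.973333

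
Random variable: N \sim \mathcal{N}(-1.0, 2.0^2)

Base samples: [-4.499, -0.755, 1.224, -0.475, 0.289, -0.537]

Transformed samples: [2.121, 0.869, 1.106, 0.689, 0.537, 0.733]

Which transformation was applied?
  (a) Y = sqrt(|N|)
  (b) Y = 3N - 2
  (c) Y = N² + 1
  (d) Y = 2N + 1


Checking option (a) Y = sqrt(|N|):
  N = -4.499 -> Y = 2.121 ✓
  N = -0.755 -> Y = 0.869 ✓
  N = 1.224 -> Y = 1.106 ✓
All samples match this transformation.

(a) sqrt(|N|)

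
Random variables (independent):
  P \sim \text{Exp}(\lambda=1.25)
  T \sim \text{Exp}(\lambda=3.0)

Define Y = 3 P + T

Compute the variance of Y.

For independent RVs: Var(aX + bY) = a²Var(X) + b²Var(Y)
Var(P) = 0.64
Var(T) = 0.11111111
Var(Y) = 3²*0.64 + 1²*0.11111111
= 9*0.64 + 1*0.11111111 = 5.8711111

5.8711111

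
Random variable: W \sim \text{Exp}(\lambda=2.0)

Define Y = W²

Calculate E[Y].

Using E[X²] = Var(X) + (E[X])²:
E[W] = 0.5
Var(W) = 1/2.0^2 = 0.25
E[W²] = 0.25 + 0.5² = 0.25 + 0.25 = 0.5

0.5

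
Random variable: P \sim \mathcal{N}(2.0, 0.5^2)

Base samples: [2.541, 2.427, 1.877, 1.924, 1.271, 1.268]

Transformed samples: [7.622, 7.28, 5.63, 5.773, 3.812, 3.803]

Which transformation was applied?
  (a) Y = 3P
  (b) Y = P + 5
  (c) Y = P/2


Checking option (a) Y = 3P:
  P = 2.541 -> Y = 7.622 ✓
  P = 2.427 -> Y = 7.28 ✓
  P = 1.877 -> Y = 5.63 ✓
All samples match this transformation.

(a) 3P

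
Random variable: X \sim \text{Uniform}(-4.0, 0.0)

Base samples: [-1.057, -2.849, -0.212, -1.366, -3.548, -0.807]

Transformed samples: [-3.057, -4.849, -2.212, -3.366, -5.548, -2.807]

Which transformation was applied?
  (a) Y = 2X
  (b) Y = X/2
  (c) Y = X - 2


Checking option (c) Y = X - 2:
  X = -1.057 -> Y = -3.057 ✓
  X = -2.849 -> Y = -4.849 ✓
  X = -0.212 -> Y = -2.212 ✓
All samples match this transformation.

(c) X - 2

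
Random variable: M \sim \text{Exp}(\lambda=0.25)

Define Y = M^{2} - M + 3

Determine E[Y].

E[Y] = 1*E[M²] - 1*E[M] + 3
E[M] = 4
E[M²] = Var(M) + (E[M])² = 16 + 16 = 32
E[Y] = 1*32 - 1*4 + 3 = 31

31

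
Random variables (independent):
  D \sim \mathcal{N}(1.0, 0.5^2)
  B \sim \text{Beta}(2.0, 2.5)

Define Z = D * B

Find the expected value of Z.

For independent RVs: E[XY] = E[X]*E[Y]
E[D] = 1
E[B] = 0.44444444
E[Z] = 1 * 0.44444444 = 0.44444444

0.44444444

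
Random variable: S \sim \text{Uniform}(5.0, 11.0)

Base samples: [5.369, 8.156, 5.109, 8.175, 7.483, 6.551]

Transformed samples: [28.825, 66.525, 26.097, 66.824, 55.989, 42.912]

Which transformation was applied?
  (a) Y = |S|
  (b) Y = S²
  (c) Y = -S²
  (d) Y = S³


Checking option (b) Y = S²:
  S = 5.369 -> Y = 28.825 ✓
  S = 8.156 -> Y = 66.525 ✓
  S = 5.109 -> Y = 26.097 ✓
All samples match this transformation.

(b) S²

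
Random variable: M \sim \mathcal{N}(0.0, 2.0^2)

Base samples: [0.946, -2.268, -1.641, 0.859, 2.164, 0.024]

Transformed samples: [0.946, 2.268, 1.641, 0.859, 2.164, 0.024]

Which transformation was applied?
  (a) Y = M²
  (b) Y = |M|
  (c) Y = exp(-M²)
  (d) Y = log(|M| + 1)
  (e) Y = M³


Checking option (b) Y = |M|:
  M = 0.946 -> Y = 0.946 ✓
  M = -2.268 -> Y = 2.268 ✓
  M = -1.641 -> Y = 1.641 ✓
All samples match this transformation.

(b) |M|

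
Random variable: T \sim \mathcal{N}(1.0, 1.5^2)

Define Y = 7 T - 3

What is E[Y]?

For Y = 7T - 3:
E[Y] = 7 * E[T] - 3
E[T] = 1.0 = 1
E[Y] = 7 * 1 - 3 = 4

4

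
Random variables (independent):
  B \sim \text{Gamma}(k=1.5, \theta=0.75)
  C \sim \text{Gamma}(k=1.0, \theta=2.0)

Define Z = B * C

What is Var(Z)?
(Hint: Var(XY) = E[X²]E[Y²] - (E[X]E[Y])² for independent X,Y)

Var(XY) = E[X²]E[Y²] - (E[X]E[Y])²
E[B] = 1.125, Var(B) = 0.84375
E[C] = 2, Var(C) = 4
E[B²] = 0.84375 + 1.125² = 2.109375
E[C²] = 4 + 2² = 8
Var(Z) = 2.109375*8 - (1.125*2)²
= 16.875 - 5.0625 = 11.8125

11.8125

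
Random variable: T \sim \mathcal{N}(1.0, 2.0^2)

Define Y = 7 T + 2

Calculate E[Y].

For Y = 7T + 2:
E[Y] = 7 * E[T] + 2
E[T] = 1.0 = 1
E[Y] = 7 * 1 + 2 = 9

9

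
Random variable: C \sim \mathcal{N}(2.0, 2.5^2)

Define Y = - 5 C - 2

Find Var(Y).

For Y = aC + b: Var(Y) = a² * Var(C)
Var(C) = 2.5^2 = 6.25
Var(Y) = (-5)² * 6.25 = 25 * 6.25 = 156.25

156.25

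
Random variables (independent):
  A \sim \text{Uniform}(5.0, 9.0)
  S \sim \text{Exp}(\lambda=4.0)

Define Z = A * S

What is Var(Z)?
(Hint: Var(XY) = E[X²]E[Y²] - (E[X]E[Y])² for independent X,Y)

Var(XY) = E[X²]E[Y²] - (E[X]E[Y])²
E[A] = 7, Var(A) = 1.3333333
E[S] = 0.25, Var(S) = 0.0625
E[A²] = 1.3333333 + 7² = 50.333333
E[S²] = 0.0625 + 0.25² = 0.125
Var(Z) = 50.333333*0.125 - (7*0.25)²
= 6.2916667 - 3.0625 = 3.2291667

3.2291667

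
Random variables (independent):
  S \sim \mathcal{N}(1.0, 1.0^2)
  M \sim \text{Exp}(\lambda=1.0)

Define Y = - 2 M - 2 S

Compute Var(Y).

For independent RVs: Var(aX + bY) = a²Var(X) + b²Var(Y)
Var(S) = 1
Var(M) = 1
Var(Y) = (-2)²*1 + (-2)²*1
= 4*1 + 4*1 = 8

8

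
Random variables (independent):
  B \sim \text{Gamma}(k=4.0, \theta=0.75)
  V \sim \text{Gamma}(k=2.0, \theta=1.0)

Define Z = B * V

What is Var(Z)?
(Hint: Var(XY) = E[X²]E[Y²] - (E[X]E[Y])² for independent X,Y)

Var(XY) = E[X²]E[Y²] - (E[X]E[Y])²
E[B] = 3, Var(B) = 2.25
E[V] = 2, Var(V) = 2
E[B²] = 2.25 + 3² = 11.25
E[V²] = 2 + 2² = 6
Var(Z) = 11.25*6 - (3*2)²
= 67.5 - 36 = 31.5

31.5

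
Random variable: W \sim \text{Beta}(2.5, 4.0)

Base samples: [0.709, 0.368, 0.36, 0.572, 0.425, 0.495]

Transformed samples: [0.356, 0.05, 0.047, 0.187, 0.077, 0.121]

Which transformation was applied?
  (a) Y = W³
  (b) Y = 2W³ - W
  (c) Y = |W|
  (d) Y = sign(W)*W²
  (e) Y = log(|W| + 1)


Checking option (a) Y = W³:
  W = 0.709 -> Y = 0.356 ✓
  W = 0.368 -> Y = 0.05 ✓
  W = 0.36 -> Y = 0.047 ✓
All samples match this transformation.

(a) W³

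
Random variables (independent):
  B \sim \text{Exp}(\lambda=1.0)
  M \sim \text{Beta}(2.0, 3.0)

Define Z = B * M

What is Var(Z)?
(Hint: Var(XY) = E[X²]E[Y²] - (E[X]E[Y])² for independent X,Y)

Var(XY) = E[X²]E[Y²] - (E[X]E[Y])²
E[B] = 1, Var(B) = 1
E[M] = 0.4, Var(M) = 0.04
E[B²] = 1 + 1² = 2
E[M²] = 0.04 + 0.4² = 0.2
Var(Z) = 2*0.2 - (1*0.4)²
= 0.4 - 0.16 = 0.24

0.24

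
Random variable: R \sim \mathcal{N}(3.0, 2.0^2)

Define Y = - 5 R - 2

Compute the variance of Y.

For Y = aR + b: Var(Y) = a² * Var(R)
Var(R) = 2.0^2 = 4
Var(Y) = (-5)² * 4 = 25 * 4 = 100

100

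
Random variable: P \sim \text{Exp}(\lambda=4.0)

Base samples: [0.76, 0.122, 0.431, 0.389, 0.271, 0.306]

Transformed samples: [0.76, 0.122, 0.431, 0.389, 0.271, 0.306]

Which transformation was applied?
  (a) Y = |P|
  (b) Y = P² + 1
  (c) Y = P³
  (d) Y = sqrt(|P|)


Checking option (a) Y = |P|:
  P = 0.76 -> Y = 0.76 ✓
  P = 0.122 -> Y = 0.122 ✓
  P = 0.431 -> Y = 0.431 ✓
All samples match this transformation.

(a) |P|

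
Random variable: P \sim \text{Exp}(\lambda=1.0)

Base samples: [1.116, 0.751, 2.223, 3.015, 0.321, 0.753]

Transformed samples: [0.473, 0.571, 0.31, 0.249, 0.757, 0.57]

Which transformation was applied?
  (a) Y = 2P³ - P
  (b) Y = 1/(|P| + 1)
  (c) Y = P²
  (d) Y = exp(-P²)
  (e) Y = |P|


Checking option (b) Y = 1/(|P| + 1):
  P = 1.116 -> Y = 0.473 ✓
  P = 0.751 -> Y = 0.571 ✓
  P = 2.223 -> Y = 0.31 ✓
All samples match this transformation.

(b) 1/(|P| + 1)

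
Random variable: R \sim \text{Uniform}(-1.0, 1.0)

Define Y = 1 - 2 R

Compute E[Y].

For Y = -2R + 1:
E[Y] = -2 * E[R] + 1
E[R] = (-1 + 1)/2 = 0
E[Y] = -2 * 0 + 1 = 1

1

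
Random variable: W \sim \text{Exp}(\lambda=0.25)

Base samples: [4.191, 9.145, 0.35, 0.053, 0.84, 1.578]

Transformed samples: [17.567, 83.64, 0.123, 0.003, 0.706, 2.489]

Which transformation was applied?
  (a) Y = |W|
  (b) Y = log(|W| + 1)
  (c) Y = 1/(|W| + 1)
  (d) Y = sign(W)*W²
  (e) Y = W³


Checking option (d) Y = sign(W)*W²:
  W = 4.191 -> Y = 17.567 ✓
  W = 9.145 -> Y = 83.64 ✓
  W = 0.35 -> Y = 0.123 ✓
All samples match this transformation.

(d) sign(W)*W²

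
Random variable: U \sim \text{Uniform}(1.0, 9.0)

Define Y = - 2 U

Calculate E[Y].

For Y = -2U:
E[Y] = -2 * E[U]
E[U] = (1 + 9)/2 = 5
E[Y] = -2 * 5 = -10

-10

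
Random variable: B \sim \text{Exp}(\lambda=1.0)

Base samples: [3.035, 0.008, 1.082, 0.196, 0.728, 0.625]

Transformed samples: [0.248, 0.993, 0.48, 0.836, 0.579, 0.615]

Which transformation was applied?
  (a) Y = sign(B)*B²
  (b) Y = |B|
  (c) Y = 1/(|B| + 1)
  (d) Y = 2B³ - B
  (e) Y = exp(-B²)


Checking option (c) Y = 1/(|B| + 1):
  B = 3.035 -> Y = 0.248 ✓
  B = 0.008 -> Y = 0.993 ✓
  B = 1.082 -> Y = 0.48 ✓
All samples match this transformation.

(c) 1/(|B| + 1)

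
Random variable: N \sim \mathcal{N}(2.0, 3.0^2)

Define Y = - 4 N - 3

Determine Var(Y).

For Y = aN + b: Var(Y) = a² * Var(N)
Var(N) = 3.0^2 = 9
Var(Y) = (-4)² * 9 = 16 * 9 = 144

144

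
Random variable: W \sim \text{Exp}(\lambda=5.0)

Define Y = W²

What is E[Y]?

Using E[X²] = Var(X) + (E[X])²:
E[W] = 0.2
Var(W) = 1/5.0^2 = 0.04
E[W²] = 0.04 + 0.2² = 0.04 + 0.04 = 0.08

0.08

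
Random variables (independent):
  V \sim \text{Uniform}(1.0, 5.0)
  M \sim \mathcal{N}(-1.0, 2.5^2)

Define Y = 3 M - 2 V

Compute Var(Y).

For independent RVs: Var(aX + bY) = a²Var(X) + b²Var(Y)
Var(V) = 1.3333333
Var(M) = 6.25
Var(Y) = (-2)²*1.3333333 + 3²*6.25
= 4*1.3333333 + 9*6.25 = 61.583333

61.583333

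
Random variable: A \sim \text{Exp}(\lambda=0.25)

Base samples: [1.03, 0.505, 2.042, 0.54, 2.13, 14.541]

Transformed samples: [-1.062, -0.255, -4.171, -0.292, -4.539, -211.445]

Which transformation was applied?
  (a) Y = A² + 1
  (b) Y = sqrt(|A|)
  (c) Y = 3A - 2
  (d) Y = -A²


Checking option (d) Y = -A²:
  A = 1.03 -> Y = -1.062 ✓
  A = 0.505 -> Y = -0.255 ✓
  A = 2.042 -> Y = -4.171 ✓
All samples match this transformation.

(d) -A²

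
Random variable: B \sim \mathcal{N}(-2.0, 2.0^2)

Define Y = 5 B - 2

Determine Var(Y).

For Y = aB + b: Var(Y) = a² * Var(B)
Var(B) = 2.0^2 = 4
Var(Y) = 5² * 4 = 25 * 4 = 100

100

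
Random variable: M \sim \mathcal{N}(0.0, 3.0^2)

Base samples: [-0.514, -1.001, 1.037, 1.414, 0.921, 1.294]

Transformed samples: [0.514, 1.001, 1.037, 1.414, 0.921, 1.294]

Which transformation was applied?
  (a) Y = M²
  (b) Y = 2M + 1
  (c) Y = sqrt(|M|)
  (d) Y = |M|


Checking option (d) Y = |M|:
  M = -0.514 -> Y = 0.514 ✓
  M = -1.001 -> Y = 1.001 ✓
  M = 1.037 -> Y = 1.037 ✓
All samples match this transformation.

(d) |M|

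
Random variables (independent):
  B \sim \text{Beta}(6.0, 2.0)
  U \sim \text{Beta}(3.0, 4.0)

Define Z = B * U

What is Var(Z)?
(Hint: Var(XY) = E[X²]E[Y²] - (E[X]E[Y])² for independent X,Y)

Var(XY) = E[X²]E[Y²] - (E[X]E[Y])²
E[B] = 0.75, Var(B) = 0.020833333
E[U] = 0.42857143, Var(U) = 0.030612245
E[B²] = 0.020833333 + 0.75² = 0.58333333
E[U²] = 0.030612245 + 0.42857143² = 0.21428571
Var(Z) = 0.58333333*0.21428571 - (0.75*0.42857143)²
= 0.125 - 0.10331633 = 0.021683673

0.021683673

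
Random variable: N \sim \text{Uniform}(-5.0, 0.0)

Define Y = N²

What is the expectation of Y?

Using E[X²] = Var(X) + (E[X])²:
E[N] = -2.5
Var(N) = (0 + 5)^2/12 = 2.0833333
E[N²] = 2.0833333 + (-2.5)² = 2.0833333 + 6.25 = 8.3333333

8.3333333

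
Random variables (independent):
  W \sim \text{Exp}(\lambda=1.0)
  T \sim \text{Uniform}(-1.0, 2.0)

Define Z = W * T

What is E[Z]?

For independent RVs: E[XY] = E[X]*E[Y]
E[W] = 1
E[T] = 0.5
E[Z] = 1 * 0.5 = 0.5

0.5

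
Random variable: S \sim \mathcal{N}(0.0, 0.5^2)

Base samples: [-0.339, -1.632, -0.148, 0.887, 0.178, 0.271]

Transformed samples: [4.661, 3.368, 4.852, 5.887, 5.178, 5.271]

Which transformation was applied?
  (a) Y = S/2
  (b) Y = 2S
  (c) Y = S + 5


Checking option (c) Y = S + 5:
  S = -0.339 -> Y = 4.661 ✓
  S = -1.632 -> Y = 3.368 ✓
  S = -0.148 -> Y = 4.852 ✓
All samples match this transformation.

(c) S + 5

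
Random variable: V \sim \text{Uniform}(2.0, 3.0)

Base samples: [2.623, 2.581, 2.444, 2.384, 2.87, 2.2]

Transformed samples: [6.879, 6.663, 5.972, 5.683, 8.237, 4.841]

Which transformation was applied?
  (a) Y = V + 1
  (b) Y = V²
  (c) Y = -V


Checking option (b) Y = V²:
  V = 2.623 -> Y = 6.879 ✓
  V = 2.581 -> Y = 6.663 ✓
  V = 2.444 -> Y = 5.972 ✓
All samples match this transformation.

(b) V²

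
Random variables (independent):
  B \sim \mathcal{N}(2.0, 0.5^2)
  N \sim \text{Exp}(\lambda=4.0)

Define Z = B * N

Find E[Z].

For independent RVs: E[XY] = E[X]*E[Y]
E[B] = 2
E[N] = 0.25
E[Z] = 2 * 0.25 = 0.5

0.5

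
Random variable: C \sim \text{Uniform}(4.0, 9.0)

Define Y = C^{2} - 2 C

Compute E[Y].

E[Y] = 1*E[C²] - 2*E[C]
E[C] = 6.5
E[C²] = Var(C) + (E[C])² = 2.0833333 + 42.25 = 44.333333
E[Y] = 1*44.333333 - 2*6.5 = 31.333333

31.333333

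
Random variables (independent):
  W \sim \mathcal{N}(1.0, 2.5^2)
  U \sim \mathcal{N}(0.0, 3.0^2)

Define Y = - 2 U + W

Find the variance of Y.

For independent RVs: Var(aX + bY) = a²Var(X) + b²Var(Y)
Var(W) = 6.25
Var(U) = 9
Var(Y) = 1²*6.25 + (-2)²*9
= 1*6.25 + 4*9 = 42.25

42.25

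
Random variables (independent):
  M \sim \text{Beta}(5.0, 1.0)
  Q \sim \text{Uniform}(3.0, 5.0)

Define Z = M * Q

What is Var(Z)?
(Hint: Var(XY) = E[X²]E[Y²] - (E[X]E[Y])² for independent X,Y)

Var(XY) = E[X²]E[Y²] - (E[X]E[Y])²
E[M] = 0.83333333, Var(M) = 0.01984127
E[Q] = 4, Var(Q) = 0.33333333
E[M²] = 0.01984127 + 0.83333333² = 0.71428571
E[Q²] = 0.33333333 + 4² = 16.333333
Var(Z) = 0.71428571*16.333333 - (0.83333333*4)²
= 11.666667 - 11.111111 = 0.55555556

0.55555556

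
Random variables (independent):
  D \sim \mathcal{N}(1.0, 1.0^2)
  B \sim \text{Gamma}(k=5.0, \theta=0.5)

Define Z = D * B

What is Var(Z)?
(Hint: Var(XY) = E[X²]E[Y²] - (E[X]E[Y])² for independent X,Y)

Var(XY) = E[X²]E[Y²] - (E[X]E[Y])²
E[D] = 1, Var(D) = 1
E[B] = 2.5, Var(B) = 1.25
E[D²] = 1 + 1² = 2
E[B²] = 1.25 + 2.5² = 7.5
Var(Z) = 2*7.5 - (1*2.5)²
= 15 - 6.25 = 8.75

8.75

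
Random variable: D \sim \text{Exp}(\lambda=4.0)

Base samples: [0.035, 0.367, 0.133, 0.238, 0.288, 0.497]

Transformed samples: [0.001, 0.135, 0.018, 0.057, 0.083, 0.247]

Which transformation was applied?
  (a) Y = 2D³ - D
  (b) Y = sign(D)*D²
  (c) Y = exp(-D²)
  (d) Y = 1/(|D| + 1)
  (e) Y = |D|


Checking option (b) Y = sign(D)*D²:
  D = 0.035 -> Y = 0.001 ✓
  D = 0.367 -> Y = 0.135 ✓
  D = 0.133 -> Y = 0.018 ✓
All samples match this transformation.

(b) sign(D)*D²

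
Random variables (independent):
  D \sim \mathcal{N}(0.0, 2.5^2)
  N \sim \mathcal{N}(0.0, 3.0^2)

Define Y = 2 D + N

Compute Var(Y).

For independent RVs: Var(aX + bY) = a²Var(X) + b²Var(Y)
Var(D) = 6.25
Var(N) = 9
Var(Y) = 2²*6.25 + 1²*9
= 4*6.25 + 1*9 = 34

34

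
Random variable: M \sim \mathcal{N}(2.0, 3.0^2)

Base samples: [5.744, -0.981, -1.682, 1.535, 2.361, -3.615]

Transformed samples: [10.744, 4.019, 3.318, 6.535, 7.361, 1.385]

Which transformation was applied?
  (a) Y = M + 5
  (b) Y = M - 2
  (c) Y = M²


Checking option (a) Y = M + 5:
  M = 5.744 -> Y = 10.744 ✓
  M = -0.981 -> Y = 4.019 ✓
  M = -1.682 -> Y = 3.318 ✓
All samples match this transformation.

(a) M + 5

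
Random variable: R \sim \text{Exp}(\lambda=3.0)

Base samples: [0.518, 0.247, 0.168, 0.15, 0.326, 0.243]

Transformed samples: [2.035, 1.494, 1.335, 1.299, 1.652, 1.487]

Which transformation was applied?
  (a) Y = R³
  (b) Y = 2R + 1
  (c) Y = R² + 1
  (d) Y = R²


Checking option (b) Y = 2R + 1:
  R = 0.518 -> Y = 2.035 ✓
  R = 0.247 -> Y = 1.494 ✓
  R = 0.168 -> Y = 1.335 ✓
All samples match this transformation.

(b) 2R + 1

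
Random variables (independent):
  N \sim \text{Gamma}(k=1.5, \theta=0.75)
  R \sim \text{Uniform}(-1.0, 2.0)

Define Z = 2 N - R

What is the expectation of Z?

E[Z] = 2*E[N] - 1*E[R]
E[N] = 1.125
E[R] = 0.5
E[Z] = 2*1.125 - 1*0.5 = 1.75

1.75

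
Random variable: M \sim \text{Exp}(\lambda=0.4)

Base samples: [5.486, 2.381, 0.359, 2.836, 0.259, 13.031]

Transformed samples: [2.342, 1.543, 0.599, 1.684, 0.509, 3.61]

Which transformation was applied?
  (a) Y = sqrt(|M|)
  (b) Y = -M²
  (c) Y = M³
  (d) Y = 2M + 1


Checking option (a) Y = sqrt(|M|):
  M = 5.486 -> Y = 2.342 ✓
  M = 2.381 -> Y = 1.543 ✓
  M = 0.359 -> Y = 0.599 ✓
All samples match this transformation.

(a) sqrt(|M|)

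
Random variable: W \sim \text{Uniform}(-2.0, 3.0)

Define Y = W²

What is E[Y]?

Using E[X²] = Var(X) + (E[X])²:
E[W] = 0.5
Var(W) = (3 + 2)^2/12 = 2.0833333
E[W²] = 2.0833333 + 0.5² = 2.0833333 + 0.25 = 2.3333333

2.3333333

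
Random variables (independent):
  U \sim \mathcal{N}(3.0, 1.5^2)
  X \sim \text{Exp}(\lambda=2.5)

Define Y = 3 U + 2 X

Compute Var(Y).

For independent RVs: Var(aX + bY) = a²Var(X) + b²Var(Y)
Var(U) = 2.25
Var(X) = 0.16
Var(Y) = 3²*2.25 + 2²*0.16
= 9*2.25 + 4*0.16 = 20.89

20.89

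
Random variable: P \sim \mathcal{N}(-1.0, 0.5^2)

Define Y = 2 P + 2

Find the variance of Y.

For Y = aP + b: Var(Y) = a² * Var(P)
Var(P) = 0.5^2 = 0.25
Var(Y) = 2² * 0.25 = 4 * 0.25 = 1

1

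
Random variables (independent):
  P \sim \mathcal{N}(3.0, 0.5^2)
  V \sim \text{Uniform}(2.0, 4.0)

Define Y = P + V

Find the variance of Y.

For independent RVs: Var(aX + bY) = a²Var(X) + b²Var(Y)
Var(P) = 0.25
Var(V) = 0.33333333
Var(Y) = 1²*0.25 + 1²*0.33333333
= 1*0.25 + 1*0.33333333 = 0.58333333

0.58333333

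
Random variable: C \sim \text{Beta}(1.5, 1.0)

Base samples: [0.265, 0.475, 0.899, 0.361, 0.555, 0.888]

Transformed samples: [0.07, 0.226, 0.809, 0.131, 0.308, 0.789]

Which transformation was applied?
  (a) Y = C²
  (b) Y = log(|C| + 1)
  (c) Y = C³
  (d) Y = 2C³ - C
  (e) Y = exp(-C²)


Checking option (a) Y = C²:
  C = 0.265 -> Y = 0.07 ✓
  C = 0.475 -> Y = 0.226 ✓
  C = 0.899 -> Y = 0.809 ✓
All samples match this transformation.

(a) C²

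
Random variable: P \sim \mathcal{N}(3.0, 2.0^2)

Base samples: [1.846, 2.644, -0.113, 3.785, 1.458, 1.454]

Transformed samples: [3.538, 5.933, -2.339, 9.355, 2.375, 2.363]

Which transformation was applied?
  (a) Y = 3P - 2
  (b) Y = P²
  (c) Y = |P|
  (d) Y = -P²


Checking option (a) Y = 3P - 2:
  P = 1.846 -> Y = 3.538 ✓
  P = 2.644 -> Y = 5.933 ✓
  P = -0.113 -> Y = -2.339 ✓
All samples match this transformation.

(a) 3P - 2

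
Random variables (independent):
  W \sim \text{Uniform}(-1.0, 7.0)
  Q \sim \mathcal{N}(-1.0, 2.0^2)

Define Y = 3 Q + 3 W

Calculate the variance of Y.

For independent RVs: Var(aX + bY) = a²Var(X) + b²Var(Y)
Var(W) = 5.3333333
Var(Q) = 4
Var(Y) = 3²*5.3333333 + 3²*4
= 9*5.3333333 + 9*4 = 84

84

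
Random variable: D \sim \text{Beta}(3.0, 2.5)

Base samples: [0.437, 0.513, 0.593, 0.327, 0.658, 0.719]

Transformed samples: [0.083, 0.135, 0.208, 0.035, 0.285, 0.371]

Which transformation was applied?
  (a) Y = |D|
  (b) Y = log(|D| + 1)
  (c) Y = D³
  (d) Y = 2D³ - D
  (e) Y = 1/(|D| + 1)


Checking option (c) Y = D³:
  D = 0.437 -> Y = 0.083 ✓
  D = 0.513 -> Y = 0.135 ✓
  D = 0.593 -> Y = 0.208 ✓
All samples match this transformation.

(c) D³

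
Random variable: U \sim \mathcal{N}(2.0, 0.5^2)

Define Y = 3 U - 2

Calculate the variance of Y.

For Y = aU + b: Var(Y) = a² * Var(U)
Var(U) = 0.5^2 = 0.25
Var(Y) = 3² * 0.25 = 9 * 0.25 = 2.25

2.25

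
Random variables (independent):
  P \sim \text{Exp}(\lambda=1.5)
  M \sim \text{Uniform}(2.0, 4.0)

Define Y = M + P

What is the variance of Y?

For independent RVs: Var(aX + bY) = a²Var(X) + b²Var(Y)
Var(P) = 0.44444444
Var(M) = 0.33333333
Var(Y) = 1²*0.44444444 + 1²*0.33333333
= 1*0.44444444 + 1*0.33333333 = 0.77777778

0.77777778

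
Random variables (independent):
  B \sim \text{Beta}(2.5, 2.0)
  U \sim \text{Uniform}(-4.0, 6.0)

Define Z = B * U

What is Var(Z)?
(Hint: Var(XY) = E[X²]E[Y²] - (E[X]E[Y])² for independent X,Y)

Var(XY) = E[X²]E[Y²] - (E[X]E[Y])²
E[B] = 0.55555556, Var(B) = 0.044893378
E[U] = 1, Var(U) = 8.3333333
E[B²] = 0.044893378 + 0.55555556² = 0.35353535
E[U²] = 8.3333333 + 1² = 9.3333333
Var(Z) = 0.35353535*9.3333333 - (0.55555556*1)²
= 3.2996633 - 0.30864198 = 2.9910213

2.9910213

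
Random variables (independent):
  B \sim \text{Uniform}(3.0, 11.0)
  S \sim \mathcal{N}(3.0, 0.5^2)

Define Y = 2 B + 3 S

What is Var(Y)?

For independent RVs: Var(aX + bY) = a²Var(X) + b²Var(Y)
Var(B) = 5.3333333
Var(S) = 0.25
Var(Y) = 2²*5.3333333 + 3²*0.25
= 4*5.3333333 + 9*0.25 = 23.583333

23.583333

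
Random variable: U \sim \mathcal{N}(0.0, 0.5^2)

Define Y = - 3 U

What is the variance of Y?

For Y = aU + b: Var(Y) = a² * Var(U)
Var(U) = 0.5^2 = 0.25
Var(Y) = (-3)² * 0.25 = 9 * 0.25 = 2.25

2.25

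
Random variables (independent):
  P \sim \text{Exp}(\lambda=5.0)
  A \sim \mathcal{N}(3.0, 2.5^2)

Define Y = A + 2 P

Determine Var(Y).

For independent RVs: Var(aX + bY) = a²Var(X) + b²Var(Y)
Var(P) = 0.04
Var(A) = 6.25
Var(Y) = 2²*0.04 + 1²*6.25
= 4*0.04 + 1*6.25 = 6.41

6.41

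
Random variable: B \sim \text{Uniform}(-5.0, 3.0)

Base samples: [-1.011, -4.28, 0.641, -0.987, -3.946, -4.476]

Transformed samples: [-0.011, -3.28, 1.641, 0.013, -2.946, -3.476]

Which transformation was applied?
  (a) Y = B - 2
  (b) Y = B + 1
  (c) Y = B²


Checking option (b) Y = B + 1:
  B = -1.011 -> Y = -0.011 ✓
  B = -4.28 -> Y = -3.28 ✓
  B = 0.641 -> Y = 1.641 ✓
All samples match this transformation.

(b) B + 1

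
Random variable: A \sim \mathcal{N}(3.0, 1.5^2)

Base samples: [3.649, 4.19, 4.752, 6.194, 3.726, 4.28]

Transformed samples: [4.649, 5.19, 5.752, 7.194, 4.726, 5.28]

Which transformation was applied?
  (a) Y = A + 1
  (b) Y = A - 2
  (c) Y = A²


Checking option (a) Y = A + 1:
  A = 3.649 -> Y = 4.649 ✓
  A = 4.19 -> Y = 5.19 ✓
  A = 4.752 -> Y = 5.752 ✓
All samples match this transformation.

(a) A + 1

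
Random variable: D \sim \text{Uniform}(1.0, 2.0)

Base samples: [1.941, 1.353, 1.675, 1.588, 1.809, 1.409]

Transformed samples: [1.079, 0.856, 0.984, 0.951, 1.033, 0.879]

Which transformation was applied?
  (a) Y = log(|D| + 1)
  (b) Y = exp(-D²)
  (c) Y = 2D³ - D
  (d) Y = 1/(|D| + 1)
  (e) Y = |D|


Checking option (a) Y = log(|D| + 1):
  D = 1.941 -> Y = 1.079 ✓
  D = 1.353 -> Y = 0.856 ✓
  D = 1.675 -> Y = 0.984 ✓
All samples match this transformation.

(a) log(|D| + 1)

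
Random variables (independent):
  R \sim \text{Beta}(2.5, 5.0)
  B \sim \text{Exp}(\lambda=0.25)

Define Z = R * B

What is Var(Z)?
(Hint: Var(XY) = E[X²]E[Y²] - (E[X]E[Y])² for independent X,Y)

Var(XY) = E[X²]E[Y²] - (E[X]E[Y])²
E[R] = 0.33333333, Var(R) = 0.026143791
E[B] = 4, Var(B) = 16
E[R²] = 0.026143791 + 0.33333333² = 0.1372549
E[B²] = 16 + 4² = 32
Var(Z) = 0.1372549*32 - (0.33333333*4)²
= 4.3921569 - 1.7777778 = 2.6143791

2.6143791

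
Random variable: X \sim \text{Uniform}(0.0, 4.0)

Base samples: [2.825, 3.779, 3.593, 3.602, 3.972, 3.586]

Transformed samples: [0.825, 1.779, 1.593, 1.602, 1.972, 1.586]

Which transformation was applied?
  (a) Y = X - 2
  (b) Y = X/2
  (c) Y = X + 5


Checking option (a) Y = X - 2:
  X = 2.825 -> Y = 0.825 ✓
  X = 3.779 -> Y = 1.779 ✓
  X = 3.593 -> Y = 1.593 ✓
All samples match this transformation.

(a) X - 2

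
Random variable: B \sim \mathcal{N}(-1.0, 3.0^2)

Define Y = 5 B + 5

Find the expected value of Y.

For Y = 5B + 5:
E[Y] = 5 * E[B] + 5
E[B] = -1.0 = -1
E[Y] = 5 * (-1) + 5 = 0

0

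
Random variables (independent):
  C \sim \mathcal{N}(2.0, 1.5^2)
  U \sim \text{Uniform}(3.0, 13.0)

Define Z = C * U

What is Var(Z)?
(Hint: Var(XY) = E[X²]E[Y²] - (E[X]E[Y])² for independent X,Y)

Var(XY) = E[X²]E[Y²] - (E[X]E[Y])²
E[C] = 2, Var(C) = 2.25
E[U] = 8, Var(U) = 8.3333333
E[C²] = 2.25 + 2² = 6.25
E[U²] = 8.3333333 + 8² = 72.333333
Var(Z) = 6.25*72.333333 - (2*8)²
= 452.08333 - 256 = 196.08333

196.08333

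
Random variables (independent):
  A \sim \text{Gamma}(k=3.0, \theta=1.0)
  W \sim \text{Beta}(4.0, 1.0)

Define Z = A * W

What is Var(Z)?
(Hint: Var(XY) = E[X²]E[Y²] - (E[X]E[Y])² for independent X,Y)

Var(XY) = E[X²]E[Y²] - (E[X]E[Y])²
E[A] = 3, Var(A) = 3
E[W] = 0.8, Var(W) = 0.026666667
E[A²] = 3 + 3² = 12
E[W²] = 0.026666667 + 0.8² = 0.66666667
Var(Z) = 12*0.66666667 - (3*0.8)²
= 8 - 5.76 = 2.24

2.24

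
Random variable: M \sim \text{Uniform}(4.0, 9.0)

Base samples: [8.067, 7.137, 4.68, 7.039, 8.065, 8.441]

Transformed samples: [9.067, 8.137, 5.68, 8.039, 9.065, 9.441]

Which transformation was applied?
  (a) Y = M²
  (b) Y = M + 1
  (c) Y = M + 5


Checking option (b) Y = M + 1:
  M = 8.067 -> Y = 9.067 ✓
  M = 7.137 -> Y = 8.137 ✓
  M = 4.68 -> Y = 5.68 ✓
All samples match this transformation.

(b) M + 1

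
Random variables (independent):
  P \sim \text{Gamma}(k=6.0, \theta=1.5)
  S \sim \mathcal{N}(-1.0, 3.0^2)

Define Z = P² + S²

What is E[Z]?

E[Z] = E[P²] + E[S²]
E[P²] = Var(P) + E[P]² = 13.5 + 81 = 94.5
E[S²] = Var(S) + E[S]² = 9 + 1 = 10
E[Z] = 94.5 + 10 = 104.5

104.5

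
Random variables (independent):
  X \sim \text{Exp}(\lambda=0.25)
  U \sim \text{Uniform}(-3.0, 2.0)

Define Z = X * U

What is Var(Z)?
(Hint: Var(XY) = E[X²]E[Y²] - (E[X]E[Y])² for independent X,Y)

Var(XY) = E[X²]E[Y²] - (E[X]E[Y])²
E[X] = 4, Var(X) = 16
E[U] = -0.5, Var(U) = 2.0833333
E[X²] = 16 + 4² = 32
E[U²] = 2.0833333 + (-0.5)² = 2.3333333
Var(Z) = 32*2.3333333 - (4*(-0.5))²
= 74.666667 - 4 = 70.666667

70.666667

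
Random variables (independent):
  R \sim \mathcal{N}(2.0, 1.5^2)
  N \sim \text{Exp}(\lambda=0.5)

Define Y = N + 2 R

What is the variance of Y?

For independent RVs: Var(aX + bY) = a²Var(X) + b²Var(Y)
Var(R) = 2.25
Var(N) = 4
Var(Y) = 2²*2.25 + 1²*4
= 4*2.25 + 1*4 = 13

13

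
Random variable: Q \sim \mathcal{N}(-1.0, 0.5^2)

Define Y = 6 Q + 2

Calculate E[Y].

For Y = 6Q + 2:
E[Y] = 6 * E[Q] + 2
E[Q] = -1.0 = -1
E[Y] = 6 * (-1) + 2 = -4

-4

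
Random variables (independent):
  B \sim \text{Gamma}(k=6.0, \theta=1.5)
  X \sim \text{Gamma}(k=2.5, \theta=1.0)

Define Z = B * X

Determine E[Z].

For independent RVs: E[XY] = E[X]*E[Y]
E[B] = 9
E[X] = 2.5
E[Z] = 9 * 2.5 = 22.5

22.5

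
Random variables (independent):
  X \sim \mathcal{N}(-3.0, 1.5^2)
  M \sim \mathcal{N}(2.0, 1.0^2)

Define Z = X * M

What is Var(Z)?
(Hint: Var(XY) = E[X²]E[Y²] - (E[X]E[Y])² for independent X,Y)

Var(XY) = E[X²]E[Y²] - (E[X]E[Y])²
E[X] = -3, Var(X) = 2.25
E[M] = 2, Var(M) = 1
E[X²] = 2.25 + (-3)² = 11.25
E[M²] = 1 + 2² = 5
Var(Z) = 11.25*5 - (-3*2)²
= 56.25 - 36 = 20.25

20.25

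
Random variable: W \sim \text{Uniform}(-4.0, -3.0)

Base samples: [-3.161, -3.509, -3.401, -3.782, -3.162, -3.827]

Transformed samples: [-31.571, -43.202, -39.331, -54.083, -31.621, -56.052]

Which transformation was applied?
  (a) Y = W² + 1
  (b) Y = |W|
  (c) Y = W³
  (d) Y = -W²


Checking option (c) Y = W³:
  W = -3.161 -> Y = -31.571 ✓
  W = -3.509 -> Y = -43.202 ✓
  W = -3.401 -> Y = -39.331 ✓
All samples match this transformation.

(c) W³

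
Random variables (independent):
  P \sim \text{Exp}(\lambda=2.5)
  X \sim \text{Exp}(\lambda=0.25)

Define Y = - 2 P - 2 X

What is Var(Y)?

For independent RVs: Var(aX + bY) = a²Var(X) + b²Var(Y)
Var(P) = 0.16
Var(X) = 16
Var(Y) = (-2)²*0.16 + (-2)²*16
= 4*0.16 + 4*16 = 64.64

64.64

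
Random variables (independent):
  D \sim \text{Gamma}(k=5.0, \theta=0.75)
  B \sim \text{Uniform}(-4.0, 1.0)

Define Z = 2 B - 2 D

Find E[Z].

E[Z] = -2*E[D] + 2*E[B]
E[D] = 3.75
E[B] = -1.5
E[Z] = -2*3.75 + 2*(-1.5) = -10.5

-10.5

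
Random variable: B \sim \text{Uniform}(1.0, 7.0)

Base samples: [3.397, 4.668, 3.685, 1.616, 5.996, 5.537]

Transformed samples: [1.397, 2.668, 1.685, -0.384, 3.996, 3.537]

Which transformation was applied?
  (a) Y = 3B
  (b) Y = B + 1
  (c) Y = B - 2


Checking option (c) Y = B - 2:
  B = 3.397 -> Y = 1.397 ✓
  B = 4.668 -> Y = 2.668 ✓
  B = 3.685 -> Y = 1.685 ✓
All samples match this transformation.

(c) B - 2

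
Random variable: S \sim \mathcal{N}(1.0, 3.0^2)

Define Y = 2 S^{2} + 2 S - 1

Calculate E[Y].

E[Y] = 2*E[S²] + 2*E[S] - 1
E[S] = 1
E[S²] = Var(S) + (E[S])² = 9 + 1 = 10
E[Y] = 2*10 + 2*1 - 1 = 21

21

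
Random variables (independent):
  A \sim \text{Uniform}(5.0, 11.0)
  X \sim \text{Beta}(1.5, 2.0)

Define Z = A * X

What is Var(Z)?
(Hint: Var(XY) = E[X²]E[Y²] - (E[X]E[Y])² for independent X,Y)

Var(XY) = E[X²]E[Y²] - (E[X]E[Y])²
E[A] = 8, Var(A) = 3
E[X] = 0.42857143, Var(X) = 0.054421769
E[A²] = 3 + 8² = 67
E[X²] = 0.054421769 + 0.42857143² = 0.23809524
Var(Z) = 67*0.23809524 - (8*0.42857143)²
= 15.952381 - 11.755102 = 4.1972789

4.1972789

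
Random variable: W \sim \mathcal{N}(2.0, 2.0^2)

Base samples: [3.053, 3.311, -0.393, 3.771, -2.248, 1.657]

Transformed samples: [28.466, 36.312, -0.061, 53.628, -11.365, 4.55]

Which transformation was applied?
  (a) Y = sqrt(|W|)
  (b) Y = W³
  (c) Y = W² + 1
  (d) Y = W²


Checking option (b) Y = W³:
  W = 3.053 -> Y = 28.466 ✓
  W = 3.311 -> Y = 36.312 ✓
  W = -0.393 -> Y = -0.061 ✓
All samples match this transformation.

(b) W³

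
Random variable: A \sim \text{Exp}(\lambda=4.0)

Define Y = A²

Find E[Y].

E[A²] = Var(A) + (E[A])² = 0.0625 + 0.0625 = 0.125

0.125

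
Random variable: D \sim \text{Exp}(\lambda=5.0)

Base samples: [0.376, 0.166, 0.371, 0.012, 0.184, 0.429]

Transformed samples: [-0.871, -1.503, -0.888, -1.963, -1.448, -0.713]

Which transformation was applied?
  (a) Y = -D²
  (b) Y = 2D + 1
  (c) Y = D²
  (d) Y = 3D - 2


Checking option (d) Y = 3D - 2:
  D = 0.376 -> Y = -0.871 ✓
  D = 0.166 -> Y = -1.503 ✓
  D = 0.371 -> Y = -0.888 ✓
All samples match this transformation.

(d) 3D - 2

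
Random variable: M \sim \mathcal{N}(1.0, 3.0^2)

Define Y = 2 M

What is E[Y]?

For Y = 2M:
E[Y] = 2 * E[M]
E[M] = 1.0 = 1
E[Y] = 2 * 1 = 2

2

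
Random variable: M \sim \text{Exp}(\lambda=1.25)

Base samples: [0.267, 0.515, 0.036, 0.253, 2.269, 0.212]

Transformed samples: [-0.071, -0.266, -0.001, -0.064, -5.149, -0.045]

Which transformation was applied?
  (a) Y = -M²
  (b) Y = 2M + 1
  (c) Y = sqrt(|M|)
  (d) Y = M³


Checking option (a) Y = -M²:
  M = 0.267 -> Y = -0.071 ✓
  M = 0.515 -> Y = -0.266 ✓
  M = 0.036 -> Y = -0.001 ✓
All samples match this transformation.

(a) -M²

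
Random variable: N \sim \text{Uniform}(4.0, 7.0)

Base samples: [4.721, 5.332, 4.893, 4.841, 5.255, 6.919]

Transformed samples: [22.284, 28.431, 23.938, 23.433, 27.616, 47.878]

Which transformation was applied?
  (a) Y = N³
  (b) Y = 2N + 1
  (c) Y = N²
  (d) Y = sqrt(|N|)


Checking option (c) Y = N²:
  N = 4.721 -> Y = 22.284 ✓
  N = 5.332 -> Y = 28.431 ✓
  N = 4.893 -> Y = 23.938 ✓
All samples match this transformation.

(c) N²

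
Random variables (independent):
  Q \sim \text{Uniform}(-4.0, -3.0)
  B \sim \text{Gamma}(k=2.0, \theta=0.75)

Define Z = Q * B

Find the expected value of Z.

For independent RVs: E[XY] = E[X]*E[Y]
E[Q] = -3.5
E[B] = 1.5
E[Z] = -3.5 * 1.5 = -5.25

-5.25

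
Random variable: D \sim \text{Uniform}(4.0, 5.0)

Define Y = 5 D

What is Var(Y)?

For Y = aD + b: Var(Y) = a² * Var(D)
Var(D) = (5 - 4)^2/12 = 0.083333333
Var(Y) = 5² * 0.083333333 = 25 * 0.083333333 = 2.0833333

2.0833333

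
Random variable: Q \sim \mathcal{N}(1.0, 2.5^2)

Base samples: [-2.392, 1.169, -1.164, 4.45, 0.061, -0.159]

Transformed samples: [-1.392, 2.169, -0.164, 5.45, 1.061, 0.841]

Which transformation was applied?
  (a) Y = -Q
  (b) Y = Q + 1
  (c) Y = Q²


Checking option (b) Y = Q + 1:
  Q = -2.392 -> Y = -1.392 ✓
  Q = 1.169 -> Y = 2.169 ✓
  Q = -1.164 -> Y = -0.164 ✓
All samples match this transformation.

(b) Q + 1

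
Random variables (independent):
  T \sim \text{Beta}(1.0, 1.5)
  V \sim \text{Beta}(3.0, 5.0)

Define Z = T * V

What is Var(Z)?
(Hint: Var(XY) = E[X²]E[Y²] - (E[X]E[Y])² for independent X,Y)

Var(XY) = E[X²]E[Y²] - (E[X]E[Y])²
E[T] = 0.4, Var(T) = 0.068571429
E[V] = 0.375, Var(V) = 0.026041667
E[T²] = 0.068571429 + 0.4² = 0.22857143
E[V²] = 0.026041667 + 0.375² = 0.16666667
Var(Z) = 0.22857143*0.16666667 - (0.4*0.375)²
= 0.038095238 - 0.0225 = 0.015595238

0.015595238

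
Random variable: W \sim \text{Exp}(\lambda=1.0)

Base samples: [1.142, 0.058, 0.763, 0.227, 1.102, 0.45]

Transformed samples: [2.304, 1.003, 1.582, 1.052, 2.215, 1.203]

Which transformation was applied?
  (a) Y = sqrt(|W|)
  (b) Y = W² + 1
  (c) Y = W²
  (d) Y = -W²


Checking option (b) Y = W² + 1:
  W = 1.142 -> Y = 2.304 ✓
  W = 0.058 -> Y = 1.003 ✓
  W = 0.763 -> Y = 1.582 ✓
All samples match this transformation.

(b) W² + 1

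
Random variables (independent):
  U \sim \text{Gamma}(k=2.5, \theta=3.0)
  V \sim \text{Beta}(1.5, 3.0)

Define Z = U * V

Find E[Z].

For independent RVs: E[XY] = E[X]*E[Y]
E[U] = 7.5
E[V] = 0.33333333
E[Z] = 7.5 * 0.33333333 = 2.5

2.5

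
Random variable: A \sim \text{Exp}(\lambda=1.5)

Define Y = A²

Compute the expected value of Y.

E[A²] = Var(A) + (E[A])² = 0.44444444 + 0.44444444 = 0.88888889

0.88888889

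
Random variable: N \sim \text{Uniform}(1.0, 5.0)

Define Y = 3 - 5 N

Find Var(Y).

For Y = aN + b: Var(Y) = a² * Var(N)
Var(N) = (5 - 1)^2/12 = 1.3333333
Var(Y) = (-5)² * 1.3333333 = 25 * 1.3333333 = 33.333333

33.333333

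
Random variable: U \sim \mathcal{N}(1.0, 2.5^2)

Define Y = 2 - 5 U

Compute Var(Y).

For Y = aU + b: Var(Y) = a² * Var(U)
Var(U) = 2.5^2 = 6.25
Var(Y) = (-5)² * 6.25 = 25 * 6.25 = 156.25

156.25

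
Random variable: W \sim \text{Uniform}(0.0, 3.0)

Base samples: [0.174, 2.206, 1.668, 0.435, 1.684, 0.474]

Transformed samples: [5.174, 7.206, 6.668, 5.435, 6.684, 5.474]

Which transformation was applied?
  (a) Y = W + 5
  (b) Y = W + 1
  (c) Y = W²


Checking option (a) Y = W + 5:
  W = 0.174 -> Y = 5.174 ✓
  W = 2.206 -> Y = 7.206 ✓
  W = 1.668 -> Y = 6.668 ✓
All samples match this transformation.

(a) W + 5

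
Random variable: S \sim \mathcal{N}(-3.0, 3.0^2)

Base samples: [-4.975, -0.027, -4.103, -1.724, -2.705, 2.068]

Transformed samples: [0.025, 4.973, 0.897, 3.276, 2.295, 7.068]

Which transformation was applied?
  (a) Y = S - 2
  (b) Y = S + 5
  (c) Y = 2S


Checking option (b) Y = S + 5:
  S = -4.975 -> Y = 0.025 ✓
  S = -0.027 -> Y = 4.973 ✓
  S = -4.103 -> Y = 0.897 ✓
All samples match this transformation.

(b) S + 5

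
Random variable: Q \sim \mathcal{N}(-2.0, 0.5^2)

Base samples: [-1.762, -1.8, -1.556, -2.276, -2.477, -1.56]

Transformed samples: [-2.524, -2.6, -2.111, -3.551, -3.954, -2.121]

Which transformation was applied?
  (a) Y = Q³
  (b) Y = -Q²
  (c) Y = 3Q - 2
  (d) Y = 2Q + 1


Checking option (d) Y = 2Q + 1:
  Q = -1.762 -> Y = -2.524 ✓
  Q = -1.8 -> Y = -2.6 ✓
  Q = -1.556 -> Y = -2.111 ✓
All samples match this transformation.

(d) 2Q + 1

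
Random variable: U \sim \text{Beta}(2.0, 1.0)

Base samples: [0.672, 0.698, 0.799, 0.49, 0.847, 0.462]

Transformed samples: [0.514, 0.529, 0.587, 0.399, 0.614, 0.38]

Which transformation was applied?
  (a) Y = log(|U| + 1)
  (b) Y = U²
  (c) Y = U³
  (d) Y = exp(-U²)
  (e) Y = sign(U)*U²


Checking option (a) Y = log(|U| + 1):
  U = 0.672 -> Y = 0.514 ✓
  U = 0.698 -> Y = 0.529 ✓
  U = 0.799 -> Y = 0.587 ✓
All samples match this transformation.

(a) log(|U| + 1)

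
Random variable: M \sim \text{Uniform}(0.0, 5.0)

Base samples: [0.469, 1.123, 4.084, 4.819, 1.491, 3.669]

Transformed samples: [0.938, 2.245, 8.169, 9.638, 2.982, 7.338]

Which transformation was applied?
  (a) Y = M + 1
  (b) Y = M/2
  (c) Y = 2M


Checking option (c) Y = 2M:
  M = 0.469 -> Y = 0.938 ✓
  M = 1.123 -> Y = 2.245 ✓
  M = 4.084 -> Y = 8.169 ✓
All samples match this transformation.

(c) 2M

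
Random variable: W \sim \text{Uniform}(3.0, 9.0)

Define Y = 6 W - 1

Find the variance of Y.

For Y = aW + b: Var(Y) = a² * Var(W)
Var(W) = (9 - 3)^2/12 = 3
Var(Y) = 6² * 3 = 36 * 3 = 108

108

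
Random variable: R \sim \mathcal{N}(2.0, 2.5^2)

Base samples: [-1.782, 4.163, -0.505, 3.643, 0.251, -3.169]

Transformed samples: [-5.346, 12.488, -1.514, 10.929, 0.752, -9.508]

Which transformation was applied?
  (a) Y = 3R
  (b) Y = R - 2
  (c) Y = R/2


Checking option (a) Y = 3R:
  R = -1.782 -> Y = -5.346 ✓
  R = 4.163 -> Y = 12.488 ✓
  R = -0.505 -> Y = -1.514 ✓
All samples match this transformation.

(a) 3R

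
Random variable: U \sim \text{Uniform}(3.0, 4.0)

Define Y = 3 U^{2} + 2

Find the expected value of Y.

E[Y] = 3*E[U²] + 2
E[U] = 3.5
E[U²] = Var(U) + (E[U])² = 0.083333333 + 12.25 = 12.333333
E[Y] = 3*12.333333 + 2 = 39

39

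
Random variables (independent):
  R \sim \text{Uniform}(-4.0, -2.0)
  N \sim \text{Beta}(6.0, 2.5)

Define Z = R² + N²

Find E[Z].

E[Z] = E[R²] + E[N²]
E[R²] = Var(R) + E[R]² = 0.33333333 + 9 = 9.3333333
E[N²] = Var(N) + E[N]² = 0.021853943 + 0.4982699 = 0.52012384
E[Z] = 9.3333333 + 0.52012384 = 9.8534572

9.8534572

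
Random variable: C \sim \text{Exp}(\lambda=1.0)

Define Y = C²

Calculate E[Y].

E[C²] = Var(C) + (E[C])² = 1 + 1 = 2

2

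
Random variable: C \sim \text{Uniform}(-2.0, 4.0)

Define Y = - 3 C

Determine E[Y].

For Y = -3C:
E[Y] = -3 * E[C]
E[C] = (-2 + 4)/2 = 1
E[Y] = -3 * 1 = -3

-3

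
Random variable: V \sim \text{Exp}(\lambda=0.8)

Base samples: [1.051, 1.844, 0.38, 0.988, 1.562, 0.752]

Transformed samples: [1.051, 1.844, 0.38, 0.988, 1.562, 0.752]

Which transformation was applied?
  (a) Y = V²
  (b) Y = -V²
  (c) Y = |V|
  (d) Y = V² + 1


Checking option (c) Y = |V|:
  V = 1.051 -> Y = 1.051 ✓
  V = 1.844 -> Y = 1.844 ✓
  V = 0.38 -> Y = 0.38 ✓
All samples match this transformation.

(c) |V|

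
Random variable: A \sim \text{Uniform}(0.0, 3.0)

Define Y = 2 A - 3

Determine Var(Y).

For Y = aA + b: Var(Y) = a² * Var(A)
Var(A) = (3 - 0)^2/12 = 0.75
Var(Y) = 2² * 0.75 = 4 * 0.75 = 3

3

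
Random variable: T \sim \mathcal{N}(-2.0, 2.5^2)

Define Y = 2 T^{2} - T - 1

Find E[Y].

E[Y] = 2*E[T²] - 1*E[T] - 1
E[T] = -2
E[T²] = Var(T) + (E[T])² = 6.25 + 4 = 10.25
E[Y] = 2*10.25 - 1*(-2) - 1 = 21.5

21.5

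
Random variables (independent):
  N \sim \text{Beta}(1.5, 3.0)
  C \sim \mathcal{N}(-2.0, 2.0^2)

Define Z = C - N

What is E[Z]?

E[Z] = -1*E[N] + 1*E[C]
E[N] = 0.33333333
E[C] = -2
E[Z] = -1*0.33333333 + 1*(-2) = -2.3333333

-2.3333333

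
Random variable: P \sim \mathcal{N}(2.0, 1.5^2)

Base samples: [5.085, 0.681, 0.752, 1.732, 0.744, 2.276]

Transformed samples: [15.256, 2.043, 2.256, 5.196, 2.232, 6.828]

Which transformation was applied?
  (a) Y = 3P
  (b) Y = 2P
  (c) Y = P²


Checking option (a) Y = 3P:
  P = 5.085 -> Y = 15.256 ✓
  P = 0.681 -> Y = 2.043 ✓
  P = 0.752 -> Y = 2.256 ✓
All samples match this transformation.

(a) 3P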